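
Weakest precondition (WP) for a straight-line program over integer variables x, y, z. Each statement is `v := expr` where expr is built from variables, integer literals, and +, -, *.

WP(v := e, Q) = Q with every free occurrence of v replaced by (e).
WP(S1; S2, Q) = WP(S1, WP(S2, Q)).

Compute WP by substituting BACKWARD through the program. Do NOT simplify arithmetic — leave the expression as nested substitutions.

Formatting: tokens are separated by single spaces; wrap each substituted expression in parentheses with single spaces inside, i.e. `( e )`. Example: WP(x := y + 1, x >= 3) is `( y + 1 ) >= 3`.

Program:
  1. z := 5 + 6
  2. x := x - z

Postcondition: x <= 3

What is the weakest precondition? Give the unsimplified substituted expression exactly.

post: x <= 3
stmt 2: x := x - z  -- replace 1 occurrence(s) of x with (x - z)
  => ( x - z ) <= 3
stmt 1: z := 5 + 6  -- replace 1 occurrence(s) of z with (5 + 6)
  => ( x - ( 5 + 6 ) ) <= 3

Answer: ( x - ( 5 + 6 ) ) <= 3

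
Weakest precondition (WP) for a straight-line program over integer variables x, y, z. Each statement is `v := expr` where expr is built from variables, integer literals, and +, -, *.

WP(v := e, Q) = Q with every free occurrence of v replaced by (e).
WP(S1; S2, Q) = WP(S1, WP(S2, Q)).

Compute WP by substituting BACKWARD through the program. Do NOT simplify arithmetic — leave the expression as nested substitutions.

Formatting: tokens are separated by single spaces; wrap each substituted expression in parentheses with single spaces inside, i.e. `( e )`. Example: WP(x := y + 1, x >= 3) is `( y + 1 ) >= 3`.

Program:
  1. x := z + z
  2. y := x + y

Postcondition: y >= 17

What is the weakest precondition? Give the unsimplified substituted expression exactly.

post: y >= 17
stmt 2: y := x + y  -- replace 1 occurrence(s) of y with (x + y)
  => ( x + y ) >= 17
stmt 1: x := z + z  -- replace 1 occurrence(s) of x with (z + z)
  => ( ( z + z ) + y ) >= 17

Answer: ( ( z + z ) + y ) >= 17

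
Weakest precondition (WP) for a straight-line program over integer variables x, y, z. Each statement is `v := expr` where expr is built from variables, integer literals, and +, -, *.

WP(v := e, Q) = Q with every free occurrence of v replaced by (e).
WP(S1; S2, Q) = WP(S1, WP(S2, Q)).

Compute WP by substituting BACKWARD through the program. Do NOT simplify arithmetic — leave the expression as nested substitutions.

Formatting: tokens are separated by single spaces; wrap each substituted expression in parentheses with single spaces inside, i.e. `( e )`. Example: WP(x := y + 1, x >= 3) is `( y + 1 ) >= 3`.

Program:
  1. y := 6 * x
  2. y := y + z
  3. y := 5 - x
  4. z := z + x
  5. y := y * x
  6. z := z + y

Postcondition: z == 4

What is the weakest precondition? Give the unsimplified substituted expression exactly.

post: z == 4
stmt 6: z := z + y  -- replace 1 occurrence(s) of z with (z + y)
  => ( z + y ) == 4
stmt 5: y := y * x  -- replace 1 occurrence(s) of y with (y * x)
  => ( z + ( y * x ) ) == 4
stmt 4: z := z + x  -- replace 1 occurrence(s) of z with (z + x)
  => ( ( z + x ) + ( y * x ) ) == 4
stmt 3: y := 5 - x  -- replace 1 occurrence(s) of y with (5 - x)
  => ( ( z + x ) + ( ( 5 - x ) * x ) ) == 4
stmt 2: y := y + z  -- replace 0 occurrence(s) of y with (y + z)
  => ( ( z + x ) + ( ( 5 - x ) * x ) ) == 4
stmt 1: y := 6 * x  -- replace 0 occurrence(s) of y with (6 * x)
  => ( ( z + x ) + ( ( 5 - x ) * x ) ) == 4

Answer: ( ( z + x ) + ( ( 5 - x ) * x ) ) == 4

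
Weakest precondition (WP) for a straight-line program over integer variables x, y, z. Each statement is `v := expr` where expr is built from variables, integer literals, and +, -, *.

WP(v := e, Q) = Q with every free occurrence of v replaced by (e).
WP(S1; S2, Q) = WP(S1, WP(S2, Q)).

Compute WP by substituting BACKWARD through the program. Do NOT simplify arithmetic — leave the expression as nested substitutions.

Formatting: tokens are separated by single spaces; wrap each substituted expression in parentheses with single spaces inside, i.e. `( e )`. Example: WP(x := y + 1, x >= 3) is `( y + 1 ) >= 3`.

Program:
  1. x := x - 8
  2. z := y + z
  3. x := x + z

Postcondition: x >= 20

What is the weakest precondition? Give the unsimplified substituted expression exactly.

Answer: ( ( x - 8 ) + ( y + z ) ) >= 20

Derivation:
post: x >= 20
stmt 3: x := x + z  -- replace 1 occurrence(s) of x with (x + z)
  => ( x + z ) >= 20
stmt 2: z := y + z  -- replace 1 occurrence(s) of z with (y + z)
  => ( x + ( y + z ) ) >= 20
stmt 1: x := x - 8  -- replace 1 occurrence(s) of x with (x - 8)
  => ( ( x - 8 ) + ( y + z ) ) >= 20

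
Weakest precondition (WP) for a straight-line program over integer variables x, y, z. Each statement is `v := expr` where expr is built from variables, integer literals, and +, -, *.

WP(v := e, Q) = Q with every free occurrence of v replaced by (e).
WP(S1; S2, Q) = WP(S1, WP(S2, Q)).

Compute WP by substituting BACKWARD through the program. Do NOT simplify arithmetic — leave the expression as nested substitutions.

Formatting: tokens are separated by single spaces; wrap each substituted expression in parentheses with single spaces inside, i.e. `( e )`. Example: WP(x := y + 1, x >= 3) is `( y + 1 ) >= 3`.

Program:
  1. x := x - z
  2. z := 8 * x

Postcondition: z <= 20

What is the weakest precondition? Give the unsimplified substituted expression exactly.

post: z <= 20
stmt 2: z := 8 * x  -- replace 1 occurrence(s) of z with (8 * x)
  => ( 8 * x ) <= 20
stmt 1: x := x - z  -- replace 1 occurrence(s) of x with (x - z)
  => ( 8 * ( x - z ) ) <= 20

Answer: ( 8 * ( x - z ) ) <= 20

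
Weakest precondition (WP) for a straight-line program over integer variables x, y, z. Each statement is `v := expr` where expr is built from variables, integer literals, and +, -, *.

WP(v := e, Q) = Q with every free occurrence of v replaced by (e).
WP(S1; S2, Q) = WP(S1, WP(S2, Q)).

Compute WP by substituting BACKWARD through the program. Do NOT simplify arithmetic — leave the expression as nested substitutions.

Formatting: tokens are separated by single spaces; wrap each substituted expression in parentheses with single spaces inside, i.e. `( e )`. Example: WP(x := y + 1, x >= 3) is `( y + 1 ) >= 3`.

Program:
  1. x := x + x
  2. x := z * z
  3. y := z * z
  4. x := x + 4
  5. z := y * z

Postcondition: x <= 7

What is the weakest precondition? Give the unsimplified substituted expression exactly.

Answer: ( ( z * z ) + 4 ) <= 7

Derivation:
post: x <= 7
stmt 5: z := y * z  -- replace 0 occurrence(s) of z with (y * z)
  => x <= 7
stmt 4: x := x + 4  -- replace 1 occurrence(s) of x with (x + 4)
  => ( x + 4 ) <= 7
stmt 3: y := z * z  -- replace 0 occurrence(s) of y with (z * z)
  => ( x + 4 ) <= 7
stmt 2: x := z * z  -- replace 1 occurrence(s) of x with (z * z)
  => ( ( z * z ) + 4 ) <= 7
stmt 1: x := x + x  -- replace 0 occurrence(s) of x with (x + x)
  => ( ( z * z ) + 4 ) <= 7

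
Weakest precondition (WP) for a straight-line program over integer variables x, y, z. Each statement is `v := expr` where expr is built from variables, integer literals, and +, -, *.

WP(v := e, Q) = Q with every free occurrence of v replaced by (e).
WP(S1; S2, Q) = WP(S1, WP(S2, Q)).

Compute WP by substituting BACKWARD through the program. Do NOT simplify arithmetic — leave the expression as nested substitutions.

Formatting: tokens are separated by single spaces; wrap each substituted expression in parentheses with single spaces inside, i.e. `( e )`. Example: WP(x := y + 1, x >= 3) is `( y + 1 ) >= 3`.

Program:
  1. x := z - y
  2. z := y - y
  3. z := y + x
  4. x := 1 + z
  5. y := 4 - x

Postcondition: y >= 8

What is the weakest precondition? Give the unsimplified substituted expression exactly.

post: y >= 8
stmt 5: y := 4 - x  -- replace 1 occurrence(s) of y with (4 - x)
  => ( 4 - x ) >= 8
stmt 4: x := 1 + z  -- replace 1 occurrence(s) of x with (1 + z)
  => ( 4 - ( 1 + z ) ) >= 8
stmt 3: z := y + x  -- replace 1 occurrence(s) of z with (y + x)
  => ( 4 - ( 1 + ( y + x ) ) ) >= 8
stmt 2: z := y - y  -- replace 0 occurrence(s) of z with (y - y)
  => ( 4 - ( 1 + ( y + x ) ) ) >= 8
stmt 1: x := z - y  -- replace 1 occurrence(s) of x with (z - y)
  => ( 4 - ( 1 + ( y + ( z - y ) ) ) ) >= 8

Answer: ( 4 - ( 1 + ( y + ( z - y ) ) ) ) >= 8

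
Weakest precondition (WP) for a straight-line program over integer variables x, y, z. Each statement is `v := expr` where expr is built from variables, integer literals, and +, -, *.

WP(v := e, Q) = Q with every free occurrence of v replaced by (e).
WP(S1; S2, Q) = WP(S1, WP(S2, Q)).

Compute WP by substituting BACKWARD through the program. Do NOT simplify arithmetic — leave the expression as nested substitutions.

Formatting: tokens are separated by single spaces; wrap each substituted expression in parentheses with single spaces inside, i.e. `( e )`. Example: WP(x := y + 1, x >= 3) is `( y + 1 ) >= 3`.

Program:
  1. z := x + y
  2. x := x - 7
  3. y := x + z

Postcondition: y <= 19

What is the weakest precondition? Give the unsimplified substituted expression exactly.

Answer: ( ( x - 7 ) + ( x + y ) ) <= 19

Derivation:
post: y <= 19
stmt 3: y := x + z  -- replace 1 occurrence(s) of y with (x + z)
  => ( x + z ) <= 19
stmt 2: x := x - 7  -- replace 1 occurrence(s) of x with (x - 7)
  => ( ( x - 7 ) + z ) <= 19
stmt 1: z := x + y  -- replace 1 occurrence(s) of z with (x + y)
  => ( ( x - 7 ) + ( x + y ) ) <= 19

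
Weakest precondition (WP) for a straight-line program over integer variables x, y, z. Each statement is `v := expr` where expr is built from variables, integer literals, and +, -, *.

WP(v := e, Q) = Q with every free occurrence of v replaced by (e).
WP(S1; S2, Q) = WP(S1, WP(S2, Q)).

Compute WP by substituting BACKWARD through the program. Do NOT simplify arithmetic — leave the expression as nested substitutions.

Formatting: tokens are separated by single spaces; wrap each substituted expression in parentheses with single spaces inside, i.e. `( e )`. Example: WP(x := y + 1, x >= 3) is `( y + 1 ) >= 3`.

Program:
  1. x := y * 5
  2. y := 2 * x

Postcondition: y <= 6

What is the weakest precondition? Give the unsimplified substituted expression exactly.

Answer: ( 2 * ( y * 5 ) ) <= 6

Derivation:
post: y <= 6
stmt 2: y := 2 * x  -- replace 1 occurrence(s) of y with (2 * x)
  => ( 2 * x ) <= 6
stmt 1: x := y * 5  -- replace 1 occurrence(s) of x with (y * 5)
  => ( 2 * ( y * 5 ) ) <= 6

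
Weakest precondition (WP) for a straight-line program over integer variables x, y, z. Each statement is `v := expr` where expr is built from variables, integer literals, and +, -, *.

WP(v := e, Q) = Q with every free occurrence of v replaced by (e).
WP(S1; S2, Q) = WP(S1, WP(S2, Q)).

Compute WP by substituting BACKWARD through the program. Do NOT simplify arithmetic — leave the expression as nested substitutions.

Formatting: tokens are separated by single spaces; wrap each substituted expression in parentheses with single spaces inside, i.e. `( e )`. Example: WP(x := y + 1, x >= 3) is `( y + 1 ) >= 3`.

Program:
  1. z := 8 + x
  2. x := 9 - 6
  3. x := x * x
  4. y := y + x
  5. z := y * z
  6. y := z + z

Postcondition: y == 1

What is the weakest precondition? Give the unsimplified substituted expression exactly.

post: y == 1
stmt 6: y := z + z  -- replace 1 occurrence(s) of y with (z + z)
  => ( z + z ) == 1
stmt 5: z := y * z  -- replace 2 occurrence(s) of z with (y * z)
  => ( ( y * z ) + ( y * z ) ) == 1
stmt 4: y := y + x  -- replace 2 occurrence(s) of y with (y + x)
  => ( ( ( y + x ) * z ) + ( ( y + x ) * z ) ) == 1
stmt 3: x := x * x  -- replace 2 occurrence(s) of x with (x * x)
  => ( ( ( y + ( x * x ) ) * z ) + ( ( y + ( x * x ) ) * z ) ) == 1
stmt 2: x := 9 - 6  -- replace 4 occurrence(s) of x with (9 - 6)
  => ( ( ( y + ( ( 9 - 6 ) * ( 9 - 6 ) ) ) * z ) + ( ( y + ( ( 9 - 6 ) * ( 9 - 6 ) ) ) * z ) ) == 1
stmt 1: z := 8 + x  -- replace 2 occurrence(s) of z with (8 + x)
  => ( ( ( y + ( ( 9 - 6 ) * ( 9 - 6 ) ) ) * ( 8 + x ) ) + ( ( y + ( ( 9 - 6 ) * ( 9 - 6 ) ) ) * ( 8 + x ) ) ) == 1

Answer: ( ( ( y + ( ( 9 - 6 ) * ( 9 - 6 ) ) ) * ( 8 + x ) ) + ( ( y + ( ( 9 - 6 ) * ( 9 - 6 ) ) ) * ( 8 + x ) ) ) == 1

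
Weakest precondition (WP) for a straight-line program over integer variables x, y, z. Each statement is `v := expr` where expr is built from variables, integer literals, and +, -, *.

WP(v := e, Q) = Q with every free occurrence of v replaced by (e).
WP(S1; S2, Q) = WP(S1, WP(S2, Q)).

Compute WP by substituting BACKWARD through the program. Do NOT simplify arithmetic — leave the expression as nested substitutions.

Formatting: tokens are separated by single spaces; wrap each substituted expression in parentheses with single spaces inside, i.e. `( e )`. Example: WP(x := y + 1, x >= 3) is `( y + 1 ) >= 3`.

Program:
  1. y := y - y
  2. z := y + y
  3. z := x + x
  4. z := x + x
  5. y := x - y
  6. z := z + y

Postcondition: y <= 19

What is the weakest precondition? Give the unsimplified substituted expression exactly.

Answer: ( x - ( y - y ) ) <= 19

Derivation:
post: y <= 19
stmt 6: z := z + y  -- replace 0 occurrence(s) of z with (z + y)
  => y <= 19
stmt 5: y := x - y  -- replace 1 occurrence(s) of y with (x - y)
  => ( x - y ) <= 19
stmt 4: z := x + x  -- replace 0 occurrence(s) of z with (x + x)
  => ( x - y ) <= 19
stmt 3: z := x + x  -- replace 0 occurrence(s) of z with (x + x)
  => ( x - y ) <= 19
stmt 2: z := y + y  -- replace 0 occurrence(s) of z with (y + y)
  => ( x - y ) <= 19
stmt 1: y := y - y  -- replace 1 occurrence(s) of y with (y - y)
  => ( x - ( y - y ) ) <= 19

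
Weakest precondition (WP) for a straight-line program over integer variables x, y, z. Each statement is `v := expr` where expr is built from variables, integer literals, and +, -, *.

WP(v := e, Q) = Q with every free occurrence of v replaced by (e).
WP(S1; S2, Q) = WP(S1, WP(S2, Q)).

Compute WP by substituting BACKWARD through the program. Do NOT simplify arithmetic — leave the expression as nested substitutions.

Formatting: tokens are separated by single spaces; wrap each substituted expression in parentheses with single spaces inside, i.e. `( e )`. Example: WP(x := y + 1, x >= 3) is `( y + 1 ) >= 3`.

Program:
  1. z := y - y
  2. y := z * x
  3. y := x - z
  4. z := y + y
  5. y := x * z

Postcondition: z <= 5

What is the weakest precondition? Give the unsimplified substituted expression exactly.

Answer: ( ( x - ( y - y ) ) + ( x - ( y - y ) ) ) <= 5

Derivation:
post: z <= 5
stmt 5: y := x * z  -- replace 0 occurrence(s) of y with (x * z)
  => z <= 5
stmt 4: z := y + y  -- replace 1 occurrence(s) of z with (y + y)
  => ( y + y ) <= 5
stmt 3: y := x - z  -- replace 2 occurrence(s) of y with (x - z)
  => ( ( x - z ) + ( x - z ) ) <= 5
stmt 2: y := z * x  -- replace 0 occurrence(s) of y with (z * x)
  => ( ( x - z ) + ( x - z ) ) <= 5
stmt 1: z := y - y  -- replace 2 occurrence(s) of z with (y - y)
  => ( ( x - ( y - y ) ) + ( x - ( y - y ) ) ) <= 5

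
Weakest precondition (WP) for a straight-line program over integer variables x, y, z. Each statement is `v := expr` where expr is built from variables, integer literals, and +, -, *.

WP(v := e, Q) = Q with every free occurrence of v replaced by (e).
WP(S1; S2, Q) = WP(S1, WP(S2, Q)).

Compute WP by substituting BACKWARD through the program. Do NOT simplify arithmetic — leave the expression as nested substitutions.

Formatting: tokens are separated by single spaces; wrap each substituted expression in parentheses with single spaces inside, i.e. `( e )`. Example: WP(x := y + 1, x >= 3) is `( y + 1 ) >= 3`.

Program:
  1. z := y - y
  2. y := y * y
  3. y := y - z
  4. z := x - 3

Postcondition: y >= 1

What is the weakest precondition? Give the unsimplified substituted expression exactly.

post: y >= 1
stmt 4: z := x - 3  -- replace 0 occurrence(s) of z with (x - 3)
  => y >= 1
stmt 3: y := y - z  -- replace 1 occurrence(s) of y with (y - z)
  => ( y - z ) >= 1
stmt 2: y := y * y  -- replace 1 occurrence(s) of y with (y * y)
  => ( ( y * y ) - z ) >= 1
stmt 1: z := y - y  -- replace 1 occurrence(s) of z with (y - y)
  => ( ( y * y ) - ( y - y ) ) >= 1

Answer: ( ( y * y ) - ( y - y ) ) >= 1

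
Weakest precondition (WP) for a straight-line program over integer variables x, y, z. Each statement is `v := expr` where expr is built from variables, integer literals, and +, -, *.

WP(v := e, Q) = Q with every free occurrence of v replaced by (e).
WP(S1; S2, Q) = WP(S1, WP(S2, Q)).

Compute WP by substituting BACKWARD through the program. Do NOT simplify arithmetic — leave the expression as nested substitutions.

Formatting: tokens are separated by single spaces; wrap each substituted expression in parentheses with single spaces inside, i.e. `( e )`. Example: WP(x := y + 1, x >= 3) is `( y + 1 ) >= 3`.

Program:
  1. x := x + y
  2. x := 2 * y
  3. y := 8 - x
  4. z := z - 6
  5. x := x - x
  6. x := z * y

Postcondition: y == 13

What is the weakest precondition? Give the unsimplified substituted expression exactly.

Answer: ( 8 - ( 2 * y ) ) == 13

Derivation:
post: y == 13
stmt 6: x := z * y  -- replace 0 occurrence(s) of x with (z * y)
  => y == 13
stmt 5: x := x - x  -- replace 0 occurrence(s) of x with (x - x)
  => y == 13
stmt 4: z := z - 6  -- replace 0 occurrence(s) of z with (z - 6)
  => y == 13
stmt 3: y := 8 - x  -- replace 1 occurrence(s) of y with (8 - x)
  => ( 8 - x ) == 13
stmt 2: x := 2 * y  -- replace 1 occurrence(s) of x with (2 * y)
  => ( 8 - ( 2 * y ) ) == 13
stmt 1: x := x + y  -- replace 0 occurrence(s) of x with (x + y)
  => ( 8 - ( 2 * y ) ) == 13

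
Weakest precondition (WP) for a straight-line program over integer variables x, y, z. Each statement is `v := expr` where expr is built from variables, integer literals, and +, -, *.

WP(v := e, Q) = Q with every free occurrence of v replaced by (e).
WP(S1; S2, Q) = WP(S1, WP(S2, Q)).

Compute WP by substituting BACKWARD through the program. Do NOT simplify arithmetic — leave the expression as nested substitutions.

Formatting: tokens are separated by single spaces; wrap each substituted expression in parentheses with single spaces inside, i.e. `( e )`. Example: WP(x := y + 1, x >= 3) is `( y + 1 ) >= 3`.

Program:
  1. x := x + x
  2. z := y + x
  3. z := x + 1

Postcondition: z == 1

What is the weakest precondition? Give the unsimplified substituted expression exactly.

post: z == 1
stmt 3: z := x + 1  -- replace 1 occurrence(s) of z with (x + 1)
  => ( x + 1 ) == 1
stmt 2: z := y + x  -- replace 0 occurrence(s) of z with (y + x)
  => ( x + 1 ) == 1
stmt 1: x := x + x  -- replace 1 occurrence(s) of x with (x + x)
  => ( ( x + x ) + 1 ) == 1

Answer: ( ( x + x ) + 1 ) == 1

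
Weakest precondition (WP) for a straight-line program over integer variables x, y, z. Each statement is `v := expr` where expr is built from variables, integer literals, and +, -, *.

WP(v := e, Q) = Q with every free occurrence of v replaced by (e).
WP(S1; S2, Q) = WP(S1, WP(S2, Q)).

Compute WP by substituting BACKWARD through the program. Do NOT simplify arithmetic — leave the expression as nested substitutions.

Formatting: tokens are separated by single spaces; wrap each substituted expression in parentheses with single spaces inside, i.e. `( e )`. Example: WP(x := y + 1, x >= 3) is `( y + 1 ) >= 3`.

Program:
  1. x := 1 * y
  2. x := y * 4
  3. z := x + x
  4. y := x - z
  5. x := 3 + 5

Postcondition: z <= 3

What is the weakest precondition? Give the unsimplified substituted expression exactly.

Answer: ( ( y * 4 ) + ( y * 4 ) ) <= 3

Derivation:
post: z <= 3
stmt 5: x := 3 + 5  -- replace 0 occurrence(s) of x with (3 + 5)
  => z <= 3
stmt 4: y := x - z  -- replace 0 occurrence(s) of y with (x - z)
  => z <= 3
stmt 3: z := x + x  -- replace 1 occurrence(s) of z with (x + x)
  => ( x + x ) <= 3
stmt 2: x := y * 4  -- replace 2 occurrence(s) of x with (y * 4)
  => ( ( y * 4 ) + ( y * 4 ) ) <= 3
stmt 1: x := 1 * y  -- replace 0 occurrence(s) of x with (1 * y)
  => ( ( y * 4 ) + ( y * 4 ) ) <= 3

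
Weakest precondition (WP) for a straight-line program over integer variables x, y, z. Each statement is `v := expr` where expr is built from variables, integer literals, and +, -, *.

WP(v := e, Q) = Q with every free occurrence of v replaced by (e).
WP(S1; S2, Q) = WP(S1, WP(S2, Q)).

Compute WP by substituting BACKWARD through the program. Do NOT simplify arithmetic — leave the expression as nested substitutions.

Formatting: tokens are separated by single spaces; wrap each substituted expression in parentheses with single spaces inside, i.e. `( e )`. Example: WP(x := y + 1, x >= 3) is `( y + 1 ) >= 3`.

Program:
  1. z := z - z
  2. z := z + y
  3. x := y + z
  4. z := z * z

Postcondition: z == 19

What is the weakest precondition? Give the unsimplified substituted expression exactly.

post: z == 19
stmt 4: z := z * z  -- replace 1 occurrence(s) of z with (z * z)
  => ( z * z ) == 19
stmt 3: x := y + z  -- replace 0 occurrence(s) of x with (y + z)
  => ( z * z ) == 19
stmt 2: z := z + y  -- replace 2 occurrence(s) of z with (z + y)
  => ( ( z + y ) * ( z + y ) ) == 19
stmt 1: z := z - z  -- replace 2 occurrence(s) of z with (z - z)
  => ( ( ( z - z ) + y ) * ( ( z - z ) + y ) ) == 19

Answer: ( ( ( z - z ) + y ) * ( ( z - z ) + y ) ) == 19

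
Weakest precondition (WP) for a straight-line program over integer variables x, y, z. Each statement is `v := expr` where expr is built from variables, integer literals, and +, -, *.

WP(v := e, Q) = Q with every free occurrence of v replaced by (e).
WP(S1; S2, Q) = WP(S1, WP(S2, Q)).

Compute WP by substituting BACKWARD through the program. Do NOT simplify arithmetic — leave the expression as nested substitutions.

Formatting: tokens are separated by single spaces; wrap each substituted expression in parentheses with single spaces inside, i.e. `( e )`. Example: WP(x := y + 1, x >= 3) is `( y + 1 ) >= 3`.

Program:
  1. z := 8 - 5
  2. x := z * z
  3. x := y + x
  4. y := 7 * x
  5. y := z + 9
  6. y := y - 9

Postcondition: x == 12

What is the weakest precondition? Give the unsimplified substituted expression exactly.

Answer: ( y + ( ( 8 - 5 ) * ( 8 - 5 ) ) ) == 12

Derivation:
post: x == 12
stmt 6: y := y - 9  -- replace 0 occurrence(s) of y with (y - 9)
  => x == 12
stmt 5: y := z + 9  -- replace 0 occurrence(s) of y with (z + 9)
  => x == 12
stmt 4: y := 7 * x  -- replace 0 occurrence(s) of y with (7 * x)
  => x == 12
stmt 3: x := y + x  -- replace 1 occurrence(s) of x with (y + x)
  => ( y + x ) == 12
stmt 2: x := z * z  -- replace 1 occurrence(s) of x with (z * z)
  => ( y + ( z * z ) ) == 12
stmt 1: z := 8 - 5  -- replace 2 occurrence(s) of z with (8 - 5)
  => ( y + ( ( 8 - 5 ) * ( 8 - 5 ) ) ) == 12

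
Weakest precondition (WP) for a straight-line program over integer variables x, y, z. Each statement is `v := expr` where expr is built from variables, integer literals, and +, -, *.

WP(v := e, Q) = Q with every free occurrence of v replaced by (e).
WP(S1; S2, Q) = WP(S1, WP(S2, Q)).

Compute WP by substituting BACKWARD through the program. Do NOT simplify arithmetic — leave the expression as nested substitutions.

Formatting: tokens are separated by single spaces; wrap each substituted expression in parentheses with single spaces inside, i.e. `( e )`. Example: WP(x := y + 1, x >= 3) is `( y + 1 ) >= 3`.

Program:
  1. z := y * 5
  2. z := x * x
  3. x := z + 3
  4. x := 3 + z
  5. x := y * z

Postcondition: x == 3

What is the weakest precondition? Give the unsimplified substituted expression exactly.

post: x == 3
stmt 5: x := y * z  -- replace 1 occurrence(s) of x with (y * z)
  => ( y * z ) == 3
stmt 4: x := 3 + z  -- replace 0 occurrence(s) of x with (3 + z)
  => ( y * z ) == 3
stmt 3: x := z + 3  -- replace 0 occurrence(s) of x with (z + 3)
  => ( y * z ) == 3
stmt 2: z := x * x  -- replace 1 occurrence(s) of z with (x * x)
  => ( y * ( x * x ) ) == 3
stmt 1: z := y * 5  -- replace 0 occurrence(s) of z with (y * 5)
  => ( y * ( x * x ) ) == 3

Answer: ( y * ( x * x ) ) == 3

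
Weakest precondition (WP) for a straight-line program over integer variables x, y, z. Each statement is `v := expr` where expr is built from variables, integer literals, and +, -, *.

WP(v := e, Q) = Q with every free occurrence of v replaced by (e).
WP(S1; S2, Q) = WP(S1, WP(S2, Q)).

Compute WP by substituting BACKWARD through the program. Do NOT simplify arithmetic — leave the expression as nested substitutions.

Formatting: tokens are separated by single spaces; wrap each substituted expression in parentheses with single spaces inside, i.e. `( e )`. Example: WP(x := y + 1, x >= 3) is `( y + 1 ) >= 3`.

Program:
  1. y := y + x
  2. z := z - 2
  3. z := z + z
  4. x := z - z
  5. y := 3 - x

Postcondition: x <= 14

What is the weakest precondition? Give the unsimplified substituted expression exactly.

post: x <= 14
stmt 5: y := 3 - x  -- replace 0 occurrence(s) of y with (3 - x)
  => x <= 14
stmt 4: x := z - z  -- replace 1 occurrence(s) of x with (z - z)
  => ( z - z ) <= 14
stmt 3: z := z + z  -- replace 2 occurrence(s) of z with (z + z)
  => ( ( z + z ) - ( z + z ) ) <= 14
stmt 2: z := z - 2  -- replace 4 occurrence(s) of z with (z - 2)
  => ( ( ( z - 2 ) + ( z - 2 ) ) - ( ( z - 2 ) + ( z - 2 ) ) ) <= 14
stmt 1: y := y + x  -- replace 0 occurrence(s) of y with (y + x)
  => ( ( ( z - 2 ) + ( z - 2 ) ) - ( ( z - 2 ) + ( z - 2 ) ) ) <= 14

Answer: ( ( ( z - 2 ) + ( z - 2 ) ) - ( ( z - 2 ) + ( z - 2 ) ) ) <= 14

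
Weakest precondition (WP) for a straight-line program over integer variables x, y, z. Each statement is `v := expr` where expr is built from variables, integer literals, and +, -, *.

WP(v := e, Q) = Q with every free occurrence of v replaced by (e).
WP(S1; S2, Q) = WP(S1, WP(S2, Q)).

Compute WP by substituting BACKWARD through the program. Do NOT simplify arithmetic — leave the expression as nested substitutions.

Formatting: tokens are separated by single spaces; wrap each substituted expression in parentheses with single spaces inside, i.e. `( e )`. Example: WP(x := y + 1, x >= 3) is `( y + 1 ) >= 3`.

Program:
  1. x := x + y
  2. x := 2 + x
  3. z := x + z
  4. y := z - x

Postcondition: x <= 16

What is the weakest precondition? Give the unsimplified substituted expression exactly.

Answer: ( 2 + ( x + y ) ) <= 16

Derivation:
post: x <= 16
stmt 4: y := z - x  -- replace 0 occurrence(s) of y with (z - x)
  => x <= 16
stmt 3: z := x + z  -- replace 0 occurrence(s) of z with (x + z)
  => x <= 16
stmt 2: x := 2 + x  -- replace 1 occurrence(s) of x with (2 + x)
  => ( 2 + x ) <= 16
stmt 1: x := x + y  -- replace 1 occurrence(s) of x with (x + y)
  => ( 2 + ( x + y ) ) <= 16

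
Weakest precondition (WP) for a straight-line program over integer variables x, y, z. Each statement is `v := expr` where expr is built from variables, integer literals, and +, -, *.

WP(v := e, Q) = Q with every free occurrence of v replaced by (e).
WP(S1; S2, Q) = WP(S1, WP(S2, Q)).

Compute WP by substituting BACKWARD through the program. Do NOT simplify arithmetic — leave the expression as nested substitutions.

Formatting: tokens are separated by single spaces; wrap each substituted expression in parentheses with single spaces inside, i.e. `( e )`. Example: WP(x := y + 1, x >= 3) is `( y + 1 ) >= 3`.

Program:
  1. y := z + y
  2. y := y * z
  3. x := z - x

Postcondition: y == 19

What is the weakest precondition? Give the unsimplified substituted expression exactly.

Answer: ( ( z + y ) * z ) == 19

Derivation:
post: y == 19
stmt 3: x := z - x  -- replace 0 occurrence(s) of x with (z - x)
  => y == 19
stmt 2: y := y * z  -- replace 1 occurrence(s) of y with (y * z)
  => ( y * z ) == 19
stmt 1: y := z + y  -- replace 1 occurrence(s) of y with (z + y)
  => ( ( z + y ) * z ) == 19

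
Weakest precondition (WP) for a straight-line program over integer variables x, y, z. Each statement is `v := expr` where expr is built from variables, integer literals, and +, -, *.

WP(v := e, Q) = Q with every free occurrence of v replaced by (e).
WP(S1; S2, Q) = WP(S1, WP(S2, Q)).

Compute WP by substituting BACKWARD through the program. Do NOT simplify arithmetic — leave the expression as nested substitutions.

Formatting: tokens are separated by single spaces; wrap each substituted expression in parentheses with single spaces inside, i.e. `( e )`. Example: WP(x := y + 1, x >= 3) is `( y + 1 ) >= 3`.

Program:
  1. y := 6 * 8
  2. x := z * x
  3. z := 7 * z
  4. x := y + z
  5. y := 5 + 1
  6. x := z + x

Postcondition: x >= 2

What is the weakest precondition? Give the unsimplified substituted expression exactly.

post: x >= 2
stmt 6: x := z + x  -- replace 1 occurrence(s) of x with (z + x)
  => ( z + x ) >= 2
stmt 5: y := 5 + 1  -- replace 0 occurrence(s) of y with (5 + 1)
  => ( z + x ) >= 2
stmt 4: x := y + z  -- replace 1 occurrence(s) of x with (y + z)
  => ( z + ( y + z ) ) >= 2
stmt 3: z := 7 * z  -- replace 2 occurrence(s) of z with (7 * z)
  => ( ( 7 * z ) + ( y + ( 7 * z ) ) ) >= 2
stmt 2: x := z * x  -- replace 0 occurrence(s) of x with (z * x)
  => ( ( 7 * z ) + ( y + ( 7 * z ) ) ) >= 2
stmt 1: y := 6 * 8  -- replace 1 occurrence(s) of y with (6 * 8)
  => ( ( 7 * z ) + ( ( 6 * 8 ) + ( 7 * z ) ) ) >= 2

Answer: ( ( 7 * z ) + ( ( 6 * 8 ) + ( 7 * z ) ) ) >= 2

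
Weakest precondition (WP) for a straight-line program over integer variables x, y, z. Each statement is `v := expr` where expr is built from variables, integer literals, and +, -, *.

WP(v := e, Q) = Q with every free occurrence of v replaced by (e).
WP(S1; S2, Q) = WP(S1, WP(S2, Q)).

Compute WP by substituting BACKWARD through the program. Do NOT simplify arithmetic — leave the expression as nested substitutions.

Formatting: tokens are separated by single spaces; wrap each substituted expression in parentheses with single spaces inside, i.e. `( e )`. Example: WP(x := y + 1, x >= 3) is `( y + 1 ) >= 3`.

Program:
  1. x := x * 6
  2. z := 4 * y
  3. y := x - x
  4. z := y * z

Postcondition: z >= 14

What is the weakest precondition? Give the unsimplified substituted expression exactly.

Answer: ( ( ( x * 6 ) - ( x * 6 ) ) * ( 4 * y ) ) >= 14

Derivation:
post: z >= 14
stmt 4: z := y * z  -- replace 1 occurrence(s) of z with (y * z)
  => ( y * z ) >= 14
stmt 3: y := x - x  -- replace 1 occurrence(s) of y with (x - x)
  => ( ( x - x ) * z ) >= 14
stmt 2: z := 4 * y  -- replace 1 occurrence(s) of z with (4 * y)
  => ( ( x - x ) * ( 4 * y ) ) >= 14
stmt 1: x := x * 6  -- replace 2 occurrence(s) of x with (x * 6)
  => ( ( ( x * 6 ) - ( x * 6 ) ) * ( 4 * y ) ) >= 14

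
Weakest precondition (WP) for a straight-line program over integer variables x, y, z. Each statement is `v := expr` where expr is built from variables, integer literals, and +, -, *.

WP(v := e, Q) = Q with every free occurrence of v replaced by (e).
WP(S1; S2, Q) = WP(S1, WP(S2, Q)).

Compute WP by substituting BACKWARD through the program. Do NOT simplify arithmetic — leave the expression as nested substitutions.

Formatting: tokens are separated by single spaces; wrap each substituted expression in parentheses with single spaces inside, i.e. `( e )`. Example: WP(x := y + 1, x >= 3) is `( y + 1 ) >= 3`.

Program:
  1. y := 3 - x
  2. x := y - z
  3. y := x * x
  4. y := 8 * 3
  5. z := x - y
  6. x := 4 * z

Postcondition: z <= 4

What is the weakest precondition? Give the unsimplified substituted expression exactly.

Answer: ( ( ( 3 - x ) - z ) - ( 8 * 3 ) ) <= 4

Derivation:
post: z <= 4
stmt 6: x := 4 * z  -- replace 0 occurrence(s) of x with (4 * z)
  => z <= 4
stmt 5: z := x - y  -- replace 1 occurrence(s) of z with (x - y)
  => ( x - y ) <= 4
stmt 4: y := 8 * 3  -- replace 1 occurrence(s) of y with (8 * 3)
  => ( x - ( 8 * 3 ) ) <= 4
stmt 3: y := x * x  -- replace 0 occurrence(s) of y with (x * x)
  => ( x - ( 8 * 3 ) ) <= 4
stmt 2: x := y - z  -- replace 1 occurrence(s) of x with (y - z)
  => ( ( y - z ) - ( 8 * 3 ) ) <= 4
stmt 1: y := 3 - x  -- replace 1 occurrence(s) of y with (3 - x)
  => ( ( ( 3 - x ) - z ) - ( 8 * 3 ) ) <= 4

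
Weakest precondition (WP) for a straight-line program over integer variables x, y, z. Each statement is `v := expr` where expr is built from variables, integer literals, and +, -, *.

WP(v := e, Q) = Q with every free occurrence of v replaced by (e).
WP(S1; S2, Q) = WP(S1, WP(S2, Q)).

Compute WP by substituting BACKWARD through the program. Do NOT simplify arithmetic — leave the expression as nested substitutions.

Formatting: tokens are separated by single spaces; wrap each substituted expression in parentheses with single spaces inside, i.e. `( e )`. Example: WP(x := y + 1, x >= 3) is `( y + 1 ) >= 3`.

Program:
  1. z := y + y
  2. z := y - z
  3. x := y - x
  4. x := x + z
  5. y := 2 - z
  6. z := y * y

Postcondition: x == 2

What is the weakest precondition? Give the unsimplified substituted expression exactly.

Answer: ( ( y - x ) + ( y - ( y + y ) ) ) == 2

Derivation:
post: x == 2
stmt 6: z := y * y  -- replace 0 occurrence(s) of z with (y * y)
  => x == 2
stmt 5: y := 2 - z  -- replace 0 occurrence(s) of y with (2 - z)
  => x == 2
stmt 4: x := x + z  -- replace 1 occurrence(s) of x with (x + z)
  => ( x + z ) == 2
stmt 3: x := y - x  -- replace 1 occurrence(s) of x with (y - x)
  => ( ( y - x ) + z ) == 2
stmt 2: z := y - z  -- replace 1 occurrence(s) of z with (y - z)
  => ( ( y - x ) + ( y - z ) ) == 2
stmt 1: z := y + y  -- replace 1 occurrence(s) of z with (y + y)
  => ( ( y - x ) + ( y - ( y + y ) ) ) == 2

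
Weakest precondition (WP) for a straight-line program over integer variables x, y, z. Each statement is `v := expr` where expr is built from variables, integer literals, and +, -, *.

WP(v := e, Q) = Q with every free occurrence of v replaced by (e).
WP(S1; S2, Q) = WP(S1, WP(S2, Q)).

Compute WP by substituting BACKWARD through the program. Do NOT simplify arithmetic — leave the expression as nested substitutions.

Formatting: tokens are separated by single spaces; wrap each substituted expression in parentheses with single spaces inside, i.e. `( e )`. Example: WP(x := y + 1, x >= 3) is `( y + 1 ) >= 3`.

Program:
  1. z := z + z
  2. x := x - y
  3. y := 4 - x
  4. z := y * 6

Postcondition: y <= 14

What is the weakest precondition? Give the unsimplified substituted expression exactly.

post: y <= 14
stmt 4: z := y * 6  -- replace 0 occurrence(s) of z with (y * 6)
  => y <= 14
stmt 3: y := 4 - x  -- replace 1 occurrence(s) of y with (4 - x)
  => ( 4 - x ) <= 14
stmt 2: x := x - y  -- replace 1 occurrence(s) of x with (x - y)
  => ( 4 - ( x - y ) ) <= 14
stmt 1: z := z + z  -- replace 0 occurrence(s) of z with (z + z)
  => ( 4 - ( x - y ) ) <= 14

Answer: ( 4 - ( x - y ) ) <= 14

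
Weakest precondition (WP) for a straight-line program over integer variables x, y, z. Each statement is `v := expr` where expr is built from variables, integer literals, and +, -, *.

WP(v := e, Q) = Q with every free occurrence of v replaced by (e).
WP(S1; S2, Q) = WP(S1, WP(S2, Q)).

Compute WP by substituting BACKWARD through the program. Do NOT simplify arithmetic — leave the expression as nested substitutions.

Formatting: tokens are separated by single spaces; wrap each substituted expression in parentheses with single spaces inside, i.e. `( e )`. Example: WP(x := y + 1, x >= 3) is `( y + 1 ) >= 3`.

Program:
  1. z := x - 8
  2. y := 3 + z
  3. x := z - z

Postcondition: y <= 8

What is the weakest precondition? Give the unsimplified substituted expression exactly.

post: y <= 8
stmt 3: x := z - z  -- replace 0 occurrence(s) of x with (z - z)
  => y <= 8
stmt 2: y := 3 + z  -- replace 1 occurrence(s) of y with (3 + z)
  => ( 3 + z ) <= 8
stmt 1: z := x - 8  -- replace 1 occurrence(s) of z with (x - 8)
  => ( 3 + ( x - 8 ) ) <= 8

Answer: ( 3 + ( x - 8 ) ) <= 8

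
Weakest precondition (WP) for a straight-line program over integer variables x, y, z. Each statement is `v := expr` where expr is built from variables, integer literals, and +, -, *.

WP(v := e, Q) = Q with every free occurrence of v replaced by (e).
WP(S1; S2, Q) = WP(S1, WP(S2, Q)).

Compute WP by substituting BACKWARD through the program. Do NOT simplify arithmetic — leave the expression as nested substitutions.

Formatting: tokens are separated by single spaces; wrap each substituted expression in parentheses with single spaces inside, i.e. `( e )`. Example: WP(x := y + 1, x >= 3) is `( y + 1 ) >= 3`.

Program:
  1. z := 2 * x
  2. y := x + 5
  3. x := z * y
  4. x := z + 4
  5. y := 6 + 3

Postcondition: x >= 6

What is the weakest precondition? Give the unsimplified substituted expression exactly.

post: x >= 6
stmt 5: y := 6 + 3  -- replace 0 occurrence(s) of y with (6 + 3)
  => x >= 6
stmt 4: x := z + 4  -- replace 1 occurrence(s) of x with (z + 4)
  => ( z + 4 ) >= 6
stmt 3: x := z * y  -- replace 0 occurrence(s) of x with (z * y)
  => ( z + 4 ) >= 6
stmt 2: y := x + 5  -- replace 0 occurrence(s) of y with (x + 5)
  => ( z + 4 ) >= 6
stmt 1: z := 2 * x  -- replace 1 occurrence(s) of z with (2 * x)
  => ( ( 2 * x ) + 4 ) >= 6

Answer: ( ( 2 * x ) + 4 ) >= 6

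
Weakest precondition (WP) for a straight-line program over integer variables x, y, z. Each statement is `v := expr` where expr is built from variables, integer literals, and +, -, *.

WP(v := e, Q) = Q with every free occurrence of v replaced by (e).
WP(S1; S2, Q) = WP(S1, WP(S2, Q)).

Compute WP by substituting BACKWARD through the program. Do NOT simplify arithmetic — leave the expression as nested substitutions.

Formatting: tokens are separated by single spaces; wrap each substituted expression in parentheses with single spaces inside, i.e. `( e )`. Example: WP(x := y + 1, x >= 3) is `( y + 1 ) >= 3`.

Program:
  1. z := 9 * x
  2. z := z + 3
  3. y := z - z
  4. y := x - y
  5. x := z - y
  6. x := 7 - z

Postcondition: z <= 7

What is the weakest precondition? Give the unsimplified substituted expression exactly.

Answer: ( ( 9 * x ) + 3 ) <= 7

Derivation:
post: z <= 7
stmt 6: x := 7 - z  -- replace 0 occurrence(s) of x with (7 - z)
  => z <= 7
stmt 5: x := z - y  -- replace 0 occurrence(s) of x with (z - y)
  => z <= 7
stmt 4: y := x - y  -- replace 0 occurrence(s) of y with (x - y)
  => z <= 7
stmt 3: y := z - z  -- replace 0 occurrence(s) of y with (z - z)
  => z <= 7
stmt 2: z := z + 3  -- replace 1 occurrence(s) of z with (z + 3)
  => ( z + 3 ) <= 7
stmt 1: z := 9 * x  -- replace 1 occurrence(s) of z with (9 * x)
  => ( ( 9 * x ) + 3 ) <= 7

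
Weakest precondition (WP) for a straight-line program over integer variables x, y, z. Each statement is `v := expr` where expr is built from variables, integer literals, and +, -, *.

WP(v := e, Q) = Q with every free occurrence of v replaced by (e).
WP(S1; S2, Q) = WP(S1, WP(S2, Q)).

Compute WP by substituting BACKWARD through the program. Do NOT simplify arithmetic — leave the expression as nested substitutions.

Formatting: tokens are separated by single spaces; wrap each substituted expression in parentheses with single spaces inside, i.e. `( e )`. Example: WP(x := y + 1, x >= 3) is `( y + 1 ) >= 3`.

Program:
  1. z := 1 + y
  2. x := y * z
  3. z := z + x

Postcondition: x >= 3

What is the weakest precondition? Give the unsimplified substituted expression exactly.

Answer: ( y * ( 1 + y ) ) >= 3

Derivation:
post: x >= 3
stmt 3: z := z + x  -- replace 0 occurrence(s) of z with (z + x)
  => x >= 3
stmt 2: x := y * z  -- replace 1 occurrence(s) of x with (y * z)
  => ( y * z ) >= 3
stmt 1: z := 1 + y  -- replace 1 occurrence(s) of z with (1 + y)
  => ( y * ( 1 + y ) ) >= 3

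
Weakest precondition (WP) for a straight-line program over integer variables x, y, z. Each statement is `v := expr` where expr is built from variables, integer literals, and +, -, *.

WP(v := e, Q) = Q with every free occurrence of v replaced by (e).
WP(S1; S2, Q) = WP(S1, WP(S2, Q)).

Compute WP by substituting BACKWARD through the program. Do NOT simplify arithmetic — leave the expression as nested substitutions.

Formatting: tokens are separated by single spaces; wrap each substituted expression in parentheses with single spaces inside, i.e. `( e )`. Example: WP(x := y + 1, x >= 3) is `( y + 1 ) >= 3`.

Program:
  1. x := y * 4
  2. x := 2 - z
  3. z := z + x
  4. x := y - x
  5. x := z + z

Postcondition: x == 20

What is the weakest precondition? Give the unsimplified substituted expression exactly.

Answer: ( ( z + ( 2 - z ) ) + ( z + ( 2 - z ) ) ) == 20

Derivation:
post: x == 20
stmt 5: x := z + z  -- replace 1 occurrence(s) of x with (z + z)
  => ( z + z ) == 20
stmt 4: x := y - x  -- replace 0 occurrence(s) of x with (y - x)
  => ( z + z ) == 20
stmt 3: z := z + x  -- replace 2 occurrence(s) of z with (z + x)
  => ( ( z + x ) + ( z + x ) ) == 20
stmt 2: x := 2 - z  -- replace 2 occurrence(s) of x with (2 - z)
  => ( ( z + ( 2 - z ) ) + ( z + ( 2 - z ) ) ) == 20
stmt 1: x := y * 4  -- replace 0 occurrence(s) of x with (y * 4)
  => ( ( z + ( 2 - z ) ) + ( z + ( 2 - z ) ) ) == 20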